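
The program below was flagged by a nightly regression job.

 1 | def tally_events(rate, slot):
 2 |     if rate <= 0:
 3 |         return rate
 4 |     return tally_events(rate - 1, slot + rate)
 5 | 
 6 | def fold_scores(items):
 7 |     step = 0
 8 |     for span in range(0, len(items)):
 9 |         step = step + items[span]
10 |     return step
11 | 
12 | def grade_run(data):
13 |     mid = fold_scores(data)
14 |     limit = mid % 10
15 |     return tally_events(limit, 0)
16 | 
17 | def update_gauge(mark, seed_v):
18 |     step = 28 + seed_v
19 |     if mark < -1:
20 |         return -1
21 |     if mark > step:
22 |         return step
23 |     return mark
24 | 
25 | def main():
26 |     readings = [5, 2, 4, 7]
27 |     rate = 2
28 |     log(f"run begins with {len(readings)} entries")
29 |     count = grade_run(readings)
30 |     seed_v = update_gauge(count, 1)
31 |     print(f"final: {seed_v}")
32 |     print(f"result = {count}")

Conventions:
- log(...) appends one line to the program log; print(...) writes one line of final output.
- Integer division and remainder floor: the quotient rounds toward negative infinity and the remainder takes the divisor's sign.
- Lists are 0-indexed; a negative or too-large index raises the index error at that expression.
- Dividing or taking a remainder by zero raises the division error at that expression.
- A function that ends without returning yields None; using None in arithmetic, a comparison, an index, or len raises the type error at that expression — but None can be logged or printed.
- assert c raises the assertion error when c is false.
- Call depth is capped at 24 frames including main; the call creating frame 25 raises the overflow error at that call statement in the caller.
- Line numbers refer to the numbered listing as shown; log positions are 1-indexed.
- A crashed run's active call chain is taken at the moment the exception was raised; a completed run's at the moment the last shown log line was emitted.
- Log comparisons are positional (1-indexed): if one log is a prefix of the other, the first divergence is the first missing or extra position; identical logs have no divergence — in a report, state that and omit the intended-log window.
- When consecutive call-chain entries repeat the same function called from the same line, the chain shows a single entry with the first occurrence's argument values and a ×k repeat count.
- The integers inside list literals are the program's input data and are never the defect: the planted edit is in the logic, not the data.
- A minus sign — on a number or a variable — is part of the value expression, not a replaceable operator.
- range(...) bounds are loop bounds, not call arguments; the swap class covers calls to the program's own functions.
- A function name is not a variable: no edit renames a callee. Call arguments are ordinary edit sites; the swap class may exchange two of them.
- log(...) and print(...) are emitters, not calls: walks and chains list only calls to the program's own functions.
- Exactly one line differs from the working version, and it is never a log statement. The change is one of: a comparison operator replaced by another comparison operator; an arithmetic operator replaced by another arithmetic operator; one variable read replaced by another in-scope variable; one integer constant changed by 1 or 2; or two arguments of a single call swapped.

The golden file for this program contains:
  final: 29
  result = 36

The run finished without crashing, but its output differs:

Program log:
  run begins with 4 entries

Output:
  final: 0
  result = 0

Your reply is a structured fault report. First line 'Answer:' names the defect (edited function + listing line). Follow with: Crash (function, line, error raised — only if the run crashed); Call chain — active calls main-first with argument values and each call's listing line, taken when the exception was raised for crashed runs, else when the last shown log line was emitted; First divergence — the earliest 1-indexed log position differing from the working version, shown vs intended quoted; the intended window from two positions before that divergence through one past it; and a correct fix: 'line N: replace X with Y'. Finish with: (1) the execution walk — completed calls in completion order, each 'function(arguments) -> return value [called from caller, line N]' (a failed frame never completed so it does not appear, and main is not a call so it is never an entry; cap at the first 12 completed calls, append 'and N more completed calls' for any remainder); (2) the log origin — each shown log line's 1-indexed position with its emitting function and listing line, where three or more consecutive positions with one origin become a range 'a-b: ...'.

Answer: the defect is in tally_events at line 3.
The tell: The logs agree in full; only the final output differs.
Call chain: main.
First divergence: there is none — every log position agrees.
Execution walk:
  fold_scores([5, 2, 4, 7]) -> 18  [called from grade_run, line 13]
  tally_events(0, 36) -> 0  [called from tally_events, line 4]
  tally_events(1, 35) -> 0  [called from tally_events, line 4]
  tally_events(2, 33) -> 0  [called from tally_events, line 4]
  tally_events(3, 30) -> 0  [called from tally_events, line 4]
  tally_events(4, 26) -> 0  [called from tally_events, line 4]
  tally_events(5, 21) -> 0  [called from tally_events, line 4]
  tally_events(6, 15) -> 0  [called from tally_events, line 4]
  tally_events(7, 8) -> 0  [called from tally_events, line 4]
  tally_events(8, 0) -> 0  [called from grade_run, line 15]
  grade_run([5, 2, 4, 7]) -> 0  [called from main, line 29]
  update_gauge(0, 1) -> 0  [called from main, line 30]
Origin of each log line:
  1: logged in main at line 28
A correct fix: line 3: replace `rate` with `slot`.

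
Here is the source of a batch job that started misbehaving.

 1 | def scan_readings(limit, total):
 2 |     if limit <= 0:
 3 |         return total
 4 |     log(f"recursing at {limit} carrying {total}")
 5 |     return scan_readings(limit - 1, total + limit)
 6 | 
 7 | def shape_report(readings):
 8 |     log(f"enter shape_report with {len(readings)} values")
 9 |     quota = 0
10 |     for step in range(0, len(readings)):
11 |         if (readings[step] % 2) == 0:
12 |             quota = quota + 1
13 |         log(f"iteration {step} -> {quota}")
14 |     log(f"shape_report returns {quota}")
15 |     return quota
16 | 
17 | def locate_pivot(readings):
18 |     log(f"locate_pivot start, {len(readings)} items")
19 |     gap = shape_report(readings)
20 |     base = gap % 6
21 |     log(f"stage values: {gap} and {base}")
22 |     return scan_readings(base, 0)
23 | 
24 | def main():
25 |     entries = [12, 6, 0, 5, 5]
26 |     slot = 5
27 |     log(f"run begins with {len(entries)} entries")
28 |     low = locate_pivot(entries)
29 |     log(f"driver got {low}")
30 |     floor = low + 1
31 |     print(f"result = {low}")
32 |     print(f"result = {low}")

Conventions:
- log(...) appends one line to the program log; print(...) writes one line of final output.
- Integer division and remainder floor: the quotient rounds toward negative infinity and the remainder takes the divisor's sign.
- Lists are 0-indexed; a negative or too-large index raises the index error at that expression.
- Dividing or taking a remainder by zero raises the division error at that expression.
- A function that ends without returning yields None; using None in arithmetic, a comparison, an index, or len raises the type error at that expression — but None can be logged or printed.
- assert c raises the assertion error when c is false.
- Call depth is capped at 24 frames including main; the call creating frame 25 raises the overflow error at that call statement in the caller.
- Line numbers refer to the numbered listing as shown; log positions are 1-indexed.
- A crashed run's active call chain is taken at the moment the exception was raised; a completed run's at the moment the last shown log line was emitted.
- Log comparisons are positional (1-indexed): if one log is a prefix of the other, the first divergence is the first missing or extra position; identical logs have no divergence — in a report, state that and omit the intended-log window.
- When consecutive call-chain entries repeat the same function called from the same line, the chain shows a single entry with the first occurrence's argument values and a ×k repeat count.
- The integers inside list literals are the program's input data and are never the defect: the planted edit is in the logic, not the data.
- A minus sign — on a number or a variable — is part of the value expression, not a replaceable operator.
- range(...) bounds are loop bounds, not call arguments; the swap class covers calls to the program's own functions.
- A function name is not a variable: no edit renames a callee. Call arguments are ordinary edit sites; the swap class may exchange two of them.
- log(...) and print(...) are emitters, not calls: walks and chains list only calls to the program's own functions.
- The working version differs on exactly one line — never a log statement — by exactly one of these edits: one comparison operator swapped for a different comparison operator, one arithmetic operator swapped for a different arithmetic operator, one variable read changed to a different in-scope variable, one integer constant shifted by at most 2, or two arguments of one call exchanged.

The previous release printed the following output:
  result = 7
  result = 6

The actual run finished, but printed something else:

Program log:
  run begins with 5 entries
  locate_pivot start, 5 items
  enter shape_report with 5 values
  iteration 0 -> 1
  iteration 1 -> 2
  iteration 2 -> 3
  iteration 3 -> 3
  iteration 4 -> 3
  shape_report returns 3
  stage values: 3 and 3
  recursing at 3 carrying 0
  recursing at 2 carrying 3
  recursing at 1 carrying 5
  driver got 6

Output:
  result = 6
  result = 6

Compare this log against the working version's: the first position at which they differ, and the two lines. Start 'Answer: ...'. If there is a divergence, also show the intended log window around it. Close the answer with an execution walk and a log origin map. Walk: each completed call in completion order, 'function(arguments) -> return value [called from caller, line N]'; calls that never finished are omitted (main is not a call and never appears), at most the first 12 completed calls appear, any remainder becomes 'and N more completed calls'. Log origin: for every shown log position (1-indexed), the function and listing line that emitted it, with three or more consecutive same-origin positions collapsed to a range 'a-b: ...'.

Answer: there is none — every log position agrees.
Execution walk:
  shape_report([12, 6, 0, 5, 5]) -> 3  [called from locate_pivot, line 19]
  scan_readings(0, 6) -> 6  [called from scan_readings, line 5]
  scan_readings(1, 5) -> 6  [called from scan_readings, line 5]
  scan_readings(2, 3) -> 6  [called from scan_readings, line 5]
  scan_readings(3, 0) -> 6  [called from locate_pivot, line 22]
  locate_pivot([12, 6, 0, 5, 5]) -> 6  [called from main, line 28]
Origin of each log line:
  1: emitted by main (line 27)
  2: emitted by locate_pivot (line 18)
  3: emitted by shape_report (line 8)
  4-8: emitted by shape_report (line 13)
  9: emitted by shape_report (line 14)
  10: emitted by locate_pivot (line 21)
  11-13: emitted by scan_readings (line 4)
  14: emitted by main (line 29)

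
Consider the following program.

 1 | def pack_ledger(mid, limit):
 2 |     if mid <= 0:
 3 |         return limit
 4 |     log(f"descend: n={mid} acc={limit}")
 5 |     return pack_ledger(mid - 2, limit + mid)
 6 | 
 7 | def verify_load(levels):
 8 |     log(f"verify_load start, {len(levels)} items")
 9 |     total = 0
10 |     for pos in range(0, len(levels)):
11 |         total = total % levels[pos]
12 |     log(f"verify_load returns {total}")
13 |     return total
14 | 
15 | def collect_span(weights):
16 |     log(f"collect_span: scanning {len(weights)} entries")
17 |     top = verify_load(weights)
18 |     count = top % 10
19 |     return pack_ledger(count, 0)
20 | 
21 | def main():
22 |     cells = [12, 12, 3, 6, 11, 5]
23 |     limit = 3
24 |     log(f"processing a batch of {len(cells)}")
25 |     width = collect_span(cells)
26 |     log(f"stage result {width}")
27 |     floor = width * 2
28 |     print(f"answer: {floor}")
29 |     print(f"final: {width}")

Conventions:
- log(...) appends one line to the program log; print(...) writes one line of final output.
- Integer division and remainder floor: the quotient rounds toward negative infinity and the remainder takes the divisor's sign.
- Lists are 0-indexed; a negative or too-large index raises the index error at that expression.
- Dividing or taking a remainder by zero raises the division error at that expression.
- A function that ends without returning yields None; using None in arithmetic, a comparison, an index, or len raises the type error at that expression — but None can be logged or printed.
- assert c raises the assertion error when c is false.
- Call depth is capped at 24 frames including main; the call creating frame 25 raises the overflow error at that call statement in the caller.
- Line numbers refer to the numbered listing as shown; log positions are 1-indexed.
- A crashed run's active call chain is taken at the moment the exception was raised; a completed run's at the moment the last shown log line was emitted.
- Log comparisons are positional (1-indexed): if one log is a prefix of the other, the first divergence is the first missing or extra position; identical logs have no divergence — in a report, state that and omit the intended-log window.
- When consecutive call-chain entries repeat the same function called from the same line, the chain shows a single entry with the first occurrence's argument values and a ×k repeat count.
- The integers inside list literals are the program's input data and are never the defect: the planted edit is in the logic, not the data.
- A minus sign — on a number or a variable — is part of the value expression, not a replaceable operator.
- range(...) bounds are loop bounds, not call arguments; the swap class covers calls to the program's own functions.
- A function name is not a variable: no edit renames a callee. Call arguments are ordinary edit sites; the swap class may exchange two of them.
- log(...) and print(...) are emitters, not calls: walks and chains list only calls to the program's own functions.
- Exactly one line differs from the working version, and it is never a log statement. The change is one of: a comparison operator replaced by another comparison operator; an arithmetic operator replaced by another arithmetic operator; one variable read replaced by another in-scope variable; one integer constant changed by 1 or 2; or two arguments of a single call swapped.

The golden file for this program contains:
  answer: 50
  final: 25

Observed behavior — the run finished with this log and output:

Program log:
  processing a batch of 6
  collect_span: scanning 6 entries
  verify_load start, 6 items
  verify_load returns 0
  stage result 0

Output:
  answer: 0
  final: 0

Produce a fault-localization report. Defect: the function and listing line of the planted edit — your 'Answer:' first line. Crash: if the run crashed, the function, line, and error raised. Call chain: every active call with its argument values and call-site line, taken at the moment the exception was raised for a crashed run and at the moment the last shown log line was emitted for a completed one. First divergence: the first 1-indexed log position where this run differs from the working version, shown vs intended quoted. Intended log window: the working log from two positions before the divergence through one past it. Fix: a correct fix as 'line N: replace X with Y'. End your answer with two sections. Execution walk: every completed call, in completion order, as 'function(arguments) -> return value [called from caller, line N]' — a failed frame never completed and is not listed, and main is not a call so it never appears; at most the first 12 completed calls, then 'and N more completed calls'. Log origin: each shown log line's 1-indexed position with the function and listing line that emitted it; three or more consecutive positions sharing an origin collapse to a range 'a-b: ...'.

Answer: the defect is in verify_load at line 11.
Core observation: At log position 4 the runs split — shown 'verify_load returns 0', but the working version logs 'verify_load returns 49'.
Call chain: main.
First divergence: position 4 — the shown line 'verify_load returns 0' should read 'verify_load returns 49'.
Intended log window:
  2: collect_span: scanning 6 entries
  3: verify_load start, 6 items
  4: verify_load returns 49
  5: descend: n=9 acc=0
Execution walk:
  verify_load([12, 12, 3, 6, 11, 5]) -> 0  [called from collect_span, line 17]
  pack_ledger(0, 0) -> 0  [called from collect_span, line 19]
  collect_span([12, 12, 3, 6, 11, 5]) -> 0  [called from main, line 25]
Origin of each log line:
  1 — main, line 24
  2 — collect_span, line 16
  3 — verify_load, line 8
  4 — verify_load, line 12
  5 — main, line 26
A correct fix: line 11: replace `%` with `+`.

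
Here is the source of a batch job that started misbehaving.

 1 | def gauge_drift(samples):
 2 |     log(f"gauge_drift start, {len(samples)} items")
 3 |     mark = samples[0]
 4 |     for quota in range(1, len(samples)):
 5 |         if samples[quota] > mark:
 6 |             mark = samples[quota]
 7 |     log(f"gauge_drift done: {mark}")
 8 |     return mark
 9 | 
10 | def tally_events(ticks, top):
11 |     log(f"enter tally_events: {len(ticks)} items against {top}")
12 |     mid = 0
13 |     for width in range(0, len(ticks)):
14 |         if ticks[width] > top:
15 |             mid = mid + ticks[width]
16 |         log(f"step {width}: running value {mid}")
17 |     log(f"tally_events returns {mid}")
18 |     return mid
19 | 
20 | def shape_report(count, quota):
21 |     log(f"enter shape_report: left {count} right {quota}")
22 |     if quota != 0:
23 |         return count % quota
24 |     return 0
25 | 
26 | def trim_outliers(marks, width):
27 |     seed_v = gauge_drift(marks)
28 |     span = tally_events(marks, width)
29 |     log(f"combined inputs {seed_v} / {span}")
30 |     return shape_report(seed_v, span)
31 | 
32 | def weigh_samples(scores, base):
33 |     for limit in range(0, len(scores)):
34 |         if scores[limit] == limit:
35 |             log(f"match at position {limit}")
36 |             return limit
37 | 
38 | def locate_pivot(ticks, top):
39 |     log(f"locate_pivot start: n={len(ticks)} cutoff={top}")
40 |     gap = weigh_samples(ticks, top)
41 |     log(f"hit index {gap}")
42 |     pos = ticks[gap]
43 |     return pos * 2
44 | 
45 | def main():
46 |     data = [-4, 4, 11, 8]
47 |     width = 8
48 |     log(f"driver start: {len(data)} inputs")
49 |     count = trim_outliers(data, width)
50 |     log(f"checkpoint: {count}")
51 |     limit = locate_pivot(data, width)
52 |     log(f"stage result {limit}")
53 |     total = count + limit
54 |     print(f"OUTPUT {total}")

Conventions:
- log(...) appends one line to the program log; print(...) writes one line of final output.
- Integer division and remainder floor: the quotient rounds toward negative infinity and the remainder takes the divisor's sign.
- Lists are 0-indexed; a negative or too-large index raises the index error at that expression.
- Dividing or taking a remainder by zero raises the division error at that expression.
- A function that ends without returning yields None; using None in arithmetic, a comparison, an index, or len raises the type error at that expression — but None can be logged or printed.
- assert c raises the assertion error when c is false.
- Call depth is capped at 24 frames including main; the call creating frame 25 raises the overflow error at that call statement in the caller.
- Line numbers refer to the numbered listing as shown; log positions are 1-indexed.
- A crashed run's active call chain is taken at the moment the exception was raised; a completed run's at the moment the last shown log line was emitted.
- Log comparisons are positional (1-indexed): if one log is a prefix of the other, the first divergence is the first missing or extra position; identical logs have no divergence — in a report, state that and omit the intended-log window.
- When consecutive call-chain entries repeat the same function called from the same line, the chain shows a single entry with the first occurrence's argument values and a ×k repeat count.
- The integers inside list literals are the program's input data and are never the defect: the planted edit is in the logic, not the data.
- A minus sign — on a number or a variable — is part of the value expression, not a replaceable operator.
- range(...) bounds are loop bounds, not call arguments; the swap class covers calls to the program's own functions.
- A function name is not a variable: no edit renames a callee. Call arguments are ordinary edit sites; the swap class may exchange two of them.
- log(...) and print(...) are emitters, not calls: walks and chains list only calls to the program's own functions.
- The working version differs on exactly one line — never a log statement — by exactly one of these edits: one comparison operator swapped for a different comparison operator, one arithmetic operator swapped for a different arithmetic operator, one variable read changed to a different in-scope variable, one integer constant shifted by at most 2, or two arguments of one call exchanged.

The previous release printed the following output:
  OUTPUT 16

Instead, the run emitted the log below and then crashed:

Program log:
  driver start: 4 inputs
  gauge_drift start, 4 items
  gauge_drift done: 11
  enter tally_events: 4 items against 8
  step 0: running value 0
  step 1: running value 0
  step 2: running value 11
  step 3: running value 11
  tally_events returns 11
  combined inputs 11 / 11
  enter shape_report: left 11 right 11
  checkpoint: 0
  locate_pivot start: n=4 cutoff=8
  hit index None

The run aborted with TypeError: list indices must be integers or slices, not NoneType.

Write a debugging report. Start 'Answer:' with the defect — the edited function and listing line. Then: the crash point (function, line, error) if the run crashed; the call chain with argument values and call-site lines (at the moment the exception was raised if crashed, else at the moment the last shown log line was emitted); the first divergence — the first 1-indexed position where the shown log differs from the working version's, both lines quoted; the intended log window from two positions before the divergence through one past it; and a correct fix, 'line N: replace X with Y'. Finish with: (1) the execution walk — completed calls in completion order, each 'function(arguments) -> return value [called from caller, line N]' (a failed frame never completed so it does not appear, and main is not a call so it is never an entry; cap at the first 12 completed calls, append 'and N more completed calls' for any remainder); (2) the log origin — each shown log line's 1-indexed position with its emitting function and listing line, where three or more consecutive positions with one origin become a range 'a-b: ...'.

Answer: the defect is in weigh_samples at line 34.
The tell: The log first diverges at position 14: the faulty run prints 'hit index None' where the working version prints 'match at position 3'.
Crash: locate_pivot, line 42, TypeError.
Call chain: main -> locate_pivot([-4, 4, 11, 8], 8) (called at line 51).
First divergence: at position 14 the run shows 'hit index None' where the working version logs 'match at position 3'.
Intended log window:
  12: checkpoint: 0
  13: locate_pivot start: n=4 cutoff=8
  14: match at position 3
  15: hit index 3
Execution walk:
  gauge_drift([-4, 4, 11, 8]) -> 11  [called from trim_outliers, line 27]
  tally_events([-4, 4, 11, 8], 8) -> 11  [called from trim_outliers, line 28]
  shape_report(11, 11) -> 0  [called from trim_outliers, line 30]
  trim_outliers([-4, 4, 11, 8], 8) -> 0  [called from main, line 49]
  weigh_samples([-4, 4, 11, 8], 8) -> None  [called from locate_pivot, line 40]
Log line origins:
  1: emitted by main (line 48)
  2: emitted by gauge_drift (line 2)
  3: emitted by gauge_drift (line 7)
  4: emitted by tally_events (line 11)
  5-8: emitted by tally_events (line 16)
  9: emitted by tally_events (line 17)
  10: emitted by trim_outliers (line 29)
  11: emitted by shape_report (line 21)
  12: emitted by main (line 50)
  13: emitted by locate_pivot (line 39)
  14: emitted by locate_pivot (line 41)
A correct fix: line 34: replace `scores[limit] == limit` with `scores[limit] == base`.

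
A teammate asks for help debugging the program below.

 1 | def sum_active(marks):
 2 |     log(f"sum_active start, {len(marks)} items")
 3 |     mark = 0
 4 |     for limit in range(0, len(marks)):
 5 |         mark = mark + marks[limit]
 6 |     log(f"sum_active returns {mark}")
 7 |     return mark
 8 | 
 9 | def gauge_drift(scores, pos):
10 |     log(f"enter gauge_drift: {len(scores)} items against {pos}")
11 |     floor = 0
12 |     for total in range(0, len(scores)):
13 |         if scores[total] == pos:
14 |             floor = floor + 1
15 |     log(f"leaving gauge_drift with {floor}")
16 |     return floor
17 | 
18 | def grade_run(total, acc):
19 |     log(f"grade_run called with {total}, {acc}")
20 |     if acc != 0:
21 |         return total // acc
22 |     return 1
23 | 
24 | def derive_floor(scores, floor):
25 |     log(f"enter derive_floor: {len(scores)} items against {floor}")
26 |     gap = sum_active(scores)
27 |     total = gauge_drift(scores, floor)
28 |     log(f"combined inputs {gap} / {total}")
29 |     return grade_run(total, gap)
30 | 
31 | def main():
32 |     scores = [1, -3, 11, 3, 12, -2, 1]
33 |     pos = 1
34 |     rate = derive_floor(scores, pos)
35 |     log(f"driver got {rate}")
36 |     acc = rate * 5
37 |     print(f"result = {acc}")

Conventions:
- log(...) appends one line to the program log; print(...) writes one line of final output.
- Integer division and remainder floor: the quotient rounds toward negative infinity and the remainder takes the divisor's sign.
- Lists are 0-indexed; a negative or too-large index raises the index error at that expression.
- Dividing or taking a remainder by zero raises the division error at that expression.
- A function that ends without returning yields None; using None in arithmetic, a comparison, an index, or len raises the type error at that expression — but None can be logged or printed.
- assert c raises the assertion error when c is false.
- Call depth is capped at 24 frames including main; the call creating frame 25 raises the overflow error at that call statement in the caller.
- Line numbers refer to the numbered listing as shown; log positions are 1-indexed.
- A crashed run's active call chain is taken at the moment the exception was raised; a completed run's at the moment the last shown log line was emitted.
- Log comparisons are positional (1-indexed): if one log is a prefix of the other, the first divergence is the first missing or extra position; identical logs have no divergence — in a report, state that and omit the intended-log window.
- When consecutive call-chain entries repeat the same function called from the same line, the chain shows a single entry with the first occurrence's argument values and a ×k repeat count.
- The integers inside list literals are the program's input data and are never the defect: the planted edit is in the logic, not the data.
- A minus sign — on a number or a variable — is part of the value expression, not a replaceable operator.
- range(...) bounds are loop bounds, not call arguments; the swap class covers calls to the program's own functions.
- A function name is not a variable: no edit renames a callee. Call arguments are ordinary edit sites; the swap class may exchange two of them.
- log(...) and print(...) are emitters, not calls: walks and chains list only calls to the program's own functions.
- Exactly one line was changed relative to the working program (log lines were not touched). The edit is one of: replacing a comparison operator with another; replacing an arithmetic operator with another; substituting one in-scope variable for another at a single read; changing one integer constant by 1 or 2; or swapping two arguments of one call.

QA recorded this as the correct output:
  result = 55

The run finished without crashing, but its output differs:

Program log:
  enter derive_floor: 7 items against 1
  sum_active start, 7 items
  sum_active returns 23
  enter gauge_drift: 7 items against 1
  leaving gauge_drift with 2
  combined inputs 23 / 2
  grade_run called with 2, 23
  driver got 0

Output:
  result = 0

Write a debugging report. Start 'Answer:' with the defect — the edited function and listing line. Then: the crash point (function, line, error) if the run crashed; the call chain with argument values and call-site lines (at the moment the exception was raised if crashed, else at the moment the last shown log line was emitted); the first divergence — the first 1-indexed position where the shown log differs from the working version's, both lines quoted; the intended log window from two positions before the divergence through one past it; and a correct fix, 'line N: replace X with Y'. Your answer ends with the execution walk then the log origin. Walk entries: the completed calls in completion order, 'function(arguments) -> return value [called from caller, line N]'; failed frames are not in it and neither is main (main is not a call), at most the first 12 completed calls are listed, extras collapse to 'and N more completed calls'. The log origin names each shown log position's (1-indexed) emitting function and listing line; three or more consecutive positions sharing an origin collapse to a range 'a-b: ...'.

Answer: the defect is in derive_floor at line 29.
Key fact: Everything matches until log position 7, which reads 'grade_run called with 2, 23' in place of 'grade_run called with 23, 2'.
Call chain: main.
First divergence: position 7 — the shown line 'grade_run called with 2, 23' should read 'grade_run called with 23, 2'.
Intended log window:
  5: leaving gauge_drift with 2
  6: combined inputs 23 / 2
  7: grade_run called with 23, 2
  8: driver got 11
Execution walk:
  sum_active([1, -3, 11, 3, 12, -2, 1]) -> 23  [called from derive_floor, line 26]
  gauge_drift([1, -3, 11, 3, 12, -2, 1], 1) -> 2  [called from derive_floor, line 27]
  grade_run(2, 23) -> 0  [called from derive_floor, line 29]
  derive_floor([1, -3, 11, 3, 12, -2, 1], 1) -> 0  [called from main, line 34]
Log origin:
  1: logged in derive_floor at line 25
  2: logged in sum_active at line 2
  3: logged in sum_active at line 6
  4: logged in gauge_drift at line 10
  5: logged in gauge_drift at line 15
  6: logged in derive_floor at line 28
  7: logged in grade_run at line 19
  8: logged in main at line 35
A correct fix: line 29: replace `grade_run(total, gap)` with `grade_run(gap, total)`.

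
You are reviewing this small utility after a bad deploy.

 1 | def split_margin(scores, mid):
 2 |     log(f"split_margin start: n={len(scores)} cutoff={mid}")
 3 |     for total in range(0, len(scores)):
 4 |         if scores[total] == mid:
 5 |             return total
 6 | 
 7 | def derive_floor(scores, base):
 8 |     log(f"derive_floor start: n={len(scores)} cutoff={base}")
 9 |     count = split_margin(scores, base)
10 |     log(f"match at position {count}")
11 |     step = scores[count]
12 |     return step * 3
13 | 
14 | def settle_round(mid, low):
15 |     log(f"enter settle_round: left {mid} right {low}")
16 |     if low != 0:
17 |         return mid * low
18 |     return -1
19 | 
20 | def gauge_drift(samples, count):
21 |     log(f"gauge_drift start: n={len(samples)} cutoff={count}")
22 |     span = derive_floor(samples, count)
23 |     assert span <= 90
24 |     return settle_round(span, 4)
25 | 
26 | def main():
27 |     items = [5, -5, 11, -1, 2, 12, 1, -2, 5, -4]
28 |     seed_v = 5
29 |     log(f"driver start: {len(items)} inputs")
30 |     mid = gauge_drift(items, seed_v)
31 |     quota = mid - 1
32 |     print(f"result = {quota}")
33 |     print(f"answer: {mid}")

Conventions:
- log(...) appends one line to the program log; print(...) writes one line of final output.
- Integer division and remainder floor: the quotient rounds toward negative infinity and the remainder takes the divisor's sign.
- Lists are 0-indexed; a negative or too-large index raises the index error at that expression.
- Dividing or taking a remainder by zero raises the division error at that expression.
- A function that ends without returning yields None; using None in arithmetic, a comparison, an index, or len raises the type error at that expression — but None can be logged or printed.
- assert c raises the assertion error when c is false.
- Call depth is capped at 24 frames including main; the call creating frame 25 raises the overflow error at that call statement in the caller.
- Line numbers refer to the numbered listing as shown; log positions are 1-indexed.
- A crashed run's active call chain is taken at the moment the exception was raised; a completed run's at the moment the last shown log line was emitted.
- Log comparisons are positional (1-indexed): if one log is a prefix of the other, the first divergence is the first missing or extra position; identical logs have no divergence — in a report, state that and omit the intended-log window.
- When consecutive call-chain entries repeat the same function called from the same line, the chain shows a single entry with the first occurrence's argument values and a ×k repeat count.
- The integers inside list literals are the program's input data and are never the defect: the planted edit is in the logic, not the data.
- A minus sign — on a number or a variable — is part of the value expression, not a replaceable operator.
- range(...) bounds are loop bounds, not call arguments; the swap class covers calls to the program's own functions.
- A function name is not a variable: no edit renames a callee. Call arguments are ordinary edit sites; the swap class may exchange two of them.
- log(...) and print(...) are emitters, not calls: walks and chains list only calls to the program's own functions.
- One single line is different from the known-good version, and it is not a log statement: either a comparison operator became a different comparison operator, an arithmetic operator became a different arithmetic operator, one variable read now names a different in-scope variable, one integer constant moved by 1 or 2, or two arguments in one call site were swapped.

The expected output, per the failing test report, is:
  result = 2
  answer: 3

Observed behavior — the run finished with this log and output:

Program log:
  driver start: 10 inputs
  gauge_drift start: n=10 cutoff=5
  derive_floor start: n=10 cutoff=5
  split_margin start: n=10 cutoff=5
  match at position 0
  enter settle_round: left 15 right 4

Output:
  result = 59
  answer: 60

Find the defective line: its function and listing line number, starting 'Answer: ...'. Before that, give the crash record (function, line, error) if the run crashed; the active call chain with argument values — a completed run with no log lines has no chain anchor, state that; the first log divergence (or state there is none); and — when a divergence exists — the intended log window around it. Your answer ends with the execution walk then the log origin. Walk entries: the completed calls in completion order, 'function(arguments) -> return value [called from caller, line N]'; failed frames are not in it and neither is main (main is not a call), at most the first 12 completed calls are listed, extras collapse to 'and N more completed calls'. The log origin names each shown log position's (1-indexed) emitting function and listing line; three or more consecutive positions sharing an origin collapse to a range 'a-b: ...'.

Answer: the defect is in settle_round at line 17.
Core observation: The two runs log identically and part ways only at the printed values.
Call chain: main -> gauge_drift([5, -5, 11, -1, 2, 12, 1, -2, 5, -4], 5) (called at line 30) -> settle_round(15, 4) (called at line 24).
First divergence: none; the two logs match at every position.
Execution walk:
  split_margin([5, -5, 11, -1, 2, 12, 1, -2, 5, -4], 5) -> 0  [called from derive_floor, line 9]
  derive_floor([5, -5, 11, -1, 2, 12, 1, -2, 5, -4], 5) -> 15  [called from gauge_drift, line 22]
  settle_round(15, 4) -> 60  [called from gauge_drift, line 24]
  gauge_drift([5, -5, 11, -1, 2, 12, 1, -2, 5, -4], 5) -> 60  [called from main, line 30]
Log origin:
  1: logged in main at line 29
  2: logged in gauge_drift at line 21
  3: logged in derive_floor at line 8
  4: logged in split_margin at line 2
  5: logged in derive_floor at line 10
  6: logged in settle_round at line 15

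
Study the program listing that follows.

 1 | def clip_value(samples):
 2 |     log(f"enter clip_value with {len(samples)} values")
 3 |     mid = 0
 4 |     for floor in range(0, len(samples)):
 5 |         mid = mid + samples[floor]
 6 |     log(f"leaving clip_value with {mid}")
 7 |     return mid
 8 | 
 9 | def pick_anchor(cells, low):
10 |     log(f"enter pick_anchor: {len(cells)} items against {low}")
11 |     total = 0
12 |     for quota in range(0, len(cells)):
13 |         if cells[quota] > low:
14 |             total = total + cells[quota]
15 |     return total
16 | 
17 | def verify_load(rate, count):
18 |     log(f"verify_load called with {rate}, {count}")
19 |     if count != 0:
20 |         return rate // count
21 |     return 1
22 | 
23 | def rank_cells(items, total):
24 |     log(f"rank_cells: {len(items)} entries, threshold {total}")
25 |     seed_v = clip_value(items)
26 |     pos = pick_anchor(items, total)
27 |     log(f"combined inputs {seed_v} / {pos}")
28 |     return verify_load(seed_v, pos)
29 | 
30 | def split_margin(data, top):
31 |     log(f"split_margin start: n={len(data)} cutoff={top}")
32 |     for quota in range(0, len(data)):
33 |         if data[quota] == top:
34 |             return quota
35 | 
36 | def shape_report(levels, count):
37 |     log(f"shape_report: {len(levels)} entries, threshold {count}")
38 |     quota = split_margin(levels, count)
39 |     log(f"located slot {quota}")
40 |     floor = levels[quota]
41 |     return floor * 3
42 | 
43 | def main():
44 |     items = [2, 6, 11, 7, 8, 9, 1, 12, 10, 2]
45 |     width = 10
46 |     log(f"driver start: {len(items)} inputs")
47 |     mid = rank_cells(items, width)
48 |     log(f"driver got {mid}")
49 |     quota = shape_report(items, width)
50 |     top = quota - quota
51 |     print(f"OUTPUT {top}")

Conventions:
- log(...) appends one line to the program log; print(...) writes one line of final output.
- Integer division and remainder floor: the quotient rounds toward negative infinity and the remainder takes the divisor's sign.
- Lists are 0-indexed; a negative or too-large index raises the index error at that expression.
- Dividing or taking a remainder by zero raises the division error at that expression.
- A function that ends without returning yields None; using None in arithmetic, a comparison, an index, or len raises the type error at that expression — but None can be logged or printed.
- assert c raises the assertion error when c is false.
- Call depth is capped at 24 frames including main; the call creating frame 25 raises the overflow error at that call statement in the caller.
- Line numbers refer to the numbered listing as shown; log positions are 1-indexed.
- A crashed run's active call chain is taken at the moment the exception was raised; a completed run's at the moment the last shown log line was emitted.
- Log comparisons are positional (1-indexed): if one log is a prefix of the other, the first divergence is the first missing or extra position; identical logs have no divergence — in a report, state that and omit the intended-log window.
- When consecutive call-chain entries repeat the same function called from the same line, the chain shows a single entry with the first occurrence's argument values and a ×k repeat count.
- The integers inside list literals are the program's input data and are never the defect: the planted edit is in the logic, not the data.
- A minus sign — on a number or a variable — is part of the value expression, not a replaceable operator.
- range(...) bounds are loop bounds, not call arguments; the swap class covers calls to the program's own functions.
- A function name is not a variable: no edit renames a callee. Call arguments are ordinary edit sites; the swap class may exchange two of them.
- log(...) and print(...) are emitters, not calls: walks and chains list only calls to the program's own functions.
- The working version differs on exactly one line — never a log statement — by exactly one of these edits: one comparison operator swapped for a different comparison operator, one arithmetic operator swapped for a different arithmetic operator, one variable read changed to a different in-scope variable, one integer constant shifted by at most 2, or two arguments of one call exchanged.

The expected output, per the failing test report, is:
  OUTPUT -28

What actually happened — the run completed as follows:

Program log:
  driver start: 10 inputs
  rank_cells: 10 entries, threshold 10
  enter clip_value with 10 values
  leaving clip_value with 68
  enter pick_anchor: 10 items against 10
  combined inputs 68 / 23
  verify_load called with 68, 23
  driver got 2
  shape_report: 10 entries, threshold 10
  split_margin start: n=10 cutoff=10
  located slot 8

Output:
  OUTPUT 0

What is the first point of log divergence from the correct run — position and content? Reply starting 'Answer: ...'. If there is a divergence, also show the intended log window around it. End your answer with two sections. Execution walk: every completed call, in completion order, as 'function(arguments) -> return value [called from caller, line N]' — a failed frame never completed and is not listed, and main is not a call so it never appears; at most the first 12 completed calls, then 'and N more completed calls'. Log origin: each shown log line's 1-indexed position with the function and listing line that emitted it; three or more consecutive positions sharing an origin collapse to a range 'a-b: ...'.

Answer: none (the log streams are identical).
Execution walk:
  clip_value([2, 6, 11, 7, 8, 9, 1, 12, 10, 2]) -> 68  [called from rank_cells, line 25]
  pick_anchor([2, 6, 11, 7, 8, 9, 1, 12, 10, 2], 10) -> 23  [called from rank_cells, line 26]
  verify_load(68, 23) -> 2  [called from rank_cells, line 28]
  rank_cells([2, 6, 11, 7, 8, 9, 1, 12, 10, 2], 10) -> 2  [called from main, line 47]
  split_margin([2, 6, 11, 7, 8, 9, 1, 12, 10, 2], 10) -> 8  [called from shape_report, line 38]
  shape_report([2, 6, 11, 7, 8, 9, 1, 12, 10, 2], 10) -> 30  [called from main, line 49]
Log origin:
  1: logged in main at line 46
  2: logged in rank_cells at line 24
  3: logged in clip_value at line 2
  4: logged in clip_value at line 6
  5: logged in pick_anchor at line 10
  6: logged in rank_cells at line 27
  7: logged in verify_load at line 18
  8: logged in main at line 48
  9: logged in shape_report at line 37
  10: logged in split_margin at line 31
  11: logged in shape_report at line 39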